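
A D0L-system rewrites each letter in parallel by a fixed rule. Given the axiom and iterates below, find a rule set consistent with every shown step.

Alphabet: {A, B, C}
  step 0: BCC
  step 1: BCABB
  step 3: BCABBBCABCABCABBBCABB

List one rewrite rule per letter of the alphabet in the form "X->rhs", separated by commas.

A->B, B->BCA, C->B

  step 0 ⇒ step 1: BCC ⇒ BCA·B·B
    B ↦ BCA
    C ↦ B
    A ↦ B  (constrained at step 1)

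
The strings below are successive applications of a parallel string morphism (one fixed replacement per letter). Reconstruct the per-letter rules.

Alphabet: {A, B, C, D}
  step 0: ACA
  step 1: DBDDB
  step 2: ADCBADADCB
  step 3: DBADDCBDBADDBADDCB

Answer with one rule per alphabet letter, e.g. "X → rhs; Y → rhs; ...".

  step 2 ⇒ step 3: ADCBADADCB ⇒ DB·AD·D·CB·DB·AD·DB·AD·D·CB
    A ↦ DB
    B ↦ CB
    C ↦ D
    D ↦ AD

A->DB, B->CB, C->D, D->AD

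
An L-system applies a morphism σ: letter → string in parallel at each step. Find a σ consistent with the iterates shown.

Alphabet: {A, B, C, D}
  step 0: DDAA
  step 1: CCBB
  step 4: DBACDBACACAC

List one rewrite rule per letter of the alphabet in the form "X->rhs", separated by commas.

A->B, B->D, C->AC, D->C

  step 0 ⇒ step 1: DDAA ⇒ C·C·B·B
    A ↦ B
    D ↦ C
    B ↦ D  (constrained at step 1)
    C ↦ AC  (constrained at step 1)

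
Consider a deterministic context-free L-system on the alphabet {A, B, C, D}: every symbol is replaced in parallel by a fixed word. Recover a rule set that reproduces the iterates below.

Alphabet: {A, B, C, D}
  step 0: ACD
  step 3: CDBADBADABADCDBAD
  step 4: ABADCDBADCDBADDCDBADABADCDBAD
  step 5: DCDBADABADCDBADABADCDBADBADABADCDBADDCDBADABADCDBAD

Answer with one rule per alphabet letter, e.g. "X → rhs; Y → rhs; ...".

A->D, B->C, C->A, D->BAD

  step 4 ⇒ step 5: ABADCDBADCDBADDCDBADABADCDBAD ⇒ D·C·D·BAD·A·BAD·C·D·BAD·A·BAD·C·D·BAD·BAD·A·BAD·C·D·BAD·D·C·D·BAD·A·BAD·C·D·BAD
    A ↦ D
    B ↦ C
    C ↦ A
    D ↦ BAD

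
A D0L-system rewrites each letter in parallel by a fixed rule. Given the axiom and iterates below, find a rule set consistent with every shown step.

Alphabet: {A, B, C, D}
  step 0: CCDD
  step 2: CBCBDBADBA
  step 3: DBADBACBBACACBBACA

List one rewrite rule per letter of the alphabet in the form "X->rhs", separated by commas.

  step 2 ⇒ step 3: CBCBDBADBA ⇒ D·BA·D·BA·CB·BA·CA·CB·BA·CA
    A ↦ CA
    B ↦ BA
    C ↦ D
    D ↦ CB

A->CA, B->BA, C->D, D->CB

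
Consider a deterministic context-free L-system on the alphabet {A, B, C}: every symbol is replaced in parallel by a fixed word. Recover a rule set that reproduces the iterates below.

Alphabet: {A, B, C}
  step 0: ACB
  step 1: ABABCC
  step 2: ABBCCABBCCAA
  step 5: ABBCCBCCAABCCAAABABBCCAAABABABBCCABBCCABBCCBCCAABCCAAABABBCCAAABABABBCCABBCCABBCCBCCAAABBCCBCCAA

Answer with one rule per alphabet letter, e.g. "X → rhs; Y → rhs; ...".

A->AB, B->BCC, C->A

  step 1 ⇒ step 2: ABABCC ⇒ AB·BCC·AB·BCC·A·A
    A ↦ AB
    B ↦ BCC
    C ↦ A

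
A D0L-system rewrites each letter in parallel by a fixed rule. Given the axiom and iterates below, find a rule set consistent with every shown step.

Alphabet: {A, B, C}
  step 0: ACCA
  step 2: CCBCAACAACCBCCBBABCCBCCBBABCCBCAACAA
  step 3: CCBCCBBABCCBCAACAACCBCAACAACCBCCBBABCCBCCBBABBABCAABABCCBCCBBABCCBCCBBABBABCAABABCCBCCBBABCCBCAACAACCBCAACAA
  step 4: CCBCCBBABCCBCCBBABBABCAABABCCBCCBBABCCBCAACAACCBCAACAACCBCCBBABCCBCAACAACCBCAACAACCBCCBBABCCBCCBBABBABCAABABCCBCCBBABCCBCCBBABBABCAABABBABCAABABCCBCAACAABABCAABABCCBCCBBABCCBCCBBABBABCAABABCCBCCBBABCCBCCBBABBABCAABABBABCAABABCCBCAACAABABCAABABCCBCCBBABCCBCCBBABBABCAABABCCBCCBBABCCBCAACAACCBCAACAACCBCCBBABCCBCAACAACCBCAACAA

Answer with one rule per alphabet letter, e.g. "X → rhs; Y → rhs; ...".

A->CAA, B->BAB, C->CCB

  step 3 ⇒ step 4: CCBCCBBABCCBCAACAACCBCAACAACCBCCBBABCCBCCBBABBABCAABABCCBCCBBABCCBCCBBABBABCAABABCCBCCBBABCCBCAACAACCBCAACAA ⇒ CCB·CCB·BAB·CCB·CCB·BAB·BAB·CAA·BAB·CCB·CCB·BAB·CCB·CAA·CAA·CCB·CAA·CAA·CCB·CCB·BAB·CCB·CAA·CAA·CCB·CAA·CAA·CCB·CCB·BAB·CCB·CCB·BAB·BAB·CAA·BAB·CCB·CCB·BAB·CCB·CCB·BAB·BAB·CAA·BAB·BAB·CAA·BAB·CCB·CAA·CAA·BAB·CAA·BAB·CCB·CCB·BAB·CCB·CCB·BAB·BAB·CAA·BAB·CCB·CCB·BAB·CCB·CCB·BAB·BAB·CAA·BAB·BAB·CAA·BAB·CCB·CAA·CAA·BAB·CAA·BAB·CCB·CCB·BAB·CCB·CCB·BAB·BAB·CAA·BAB·CCB·CCB·BAB·CCB·CAA·CAA·CCB·CAA·CAA·CCB·CCB·BAB·CCB·CAA·CAA·CCB·CAA·CAA
    A ↦ CAA
    B ↦ BAB
    C ↦ CCB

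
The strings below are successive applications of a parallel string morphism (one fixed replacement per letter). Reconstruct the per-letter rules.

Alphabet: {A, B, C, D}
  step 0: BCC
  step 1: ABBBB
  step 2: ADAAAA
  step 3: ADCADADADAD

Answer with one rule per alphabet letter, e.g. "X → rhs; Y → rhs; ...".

  step 2 ⇒ step 3: ADAAAA ⇒ AD·C·AD·AD·AD·AD
    A ↦ AD
    D ↦ C
  step 0 ⇒ step 1: BCC ⇒ A·BB·BB
    B ↦ A
  step 0 ⇒ step 1: BCC ⇒ A·BB·BB
    C ↦ BB

A->AD, B->A, C->BB, D->C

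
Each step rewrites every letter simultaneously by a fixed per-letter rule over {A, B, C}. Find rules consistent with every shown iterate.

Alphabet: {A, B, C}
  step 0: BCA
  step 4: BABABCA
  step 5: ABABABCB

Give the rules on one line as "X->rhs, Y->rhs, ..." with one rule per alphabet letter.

  step 4 ⇒ step 5: BABABCA ⇒ A·B·A·B·A·BC·B
    A ↦ B
    B ↦ A
    C ↦ BC

A->B, B->A, C->BC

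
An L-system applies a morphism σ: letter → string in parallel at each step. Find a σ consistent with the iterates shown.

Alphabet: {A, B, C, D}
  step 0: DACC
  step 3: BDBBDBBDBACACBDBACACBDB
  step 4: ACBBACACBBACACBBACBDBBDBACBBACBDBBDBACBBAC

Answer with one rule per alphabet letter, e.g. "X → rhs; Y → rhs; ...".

A->B, B->AC, C->DB, D->BB

  step 3 ⇒ step 4: BDBBDBBDBACACBDBACACBDB ⇒ AC·BB·AC·AC·BB·AC·AC·BB·AC·B·DB·B·DB·AC·BB·AC·B·DB·B·DB·AC·BB·AC
    A ↦ B
    B ↦ AC
    C ↦ DB
    D ↦ BB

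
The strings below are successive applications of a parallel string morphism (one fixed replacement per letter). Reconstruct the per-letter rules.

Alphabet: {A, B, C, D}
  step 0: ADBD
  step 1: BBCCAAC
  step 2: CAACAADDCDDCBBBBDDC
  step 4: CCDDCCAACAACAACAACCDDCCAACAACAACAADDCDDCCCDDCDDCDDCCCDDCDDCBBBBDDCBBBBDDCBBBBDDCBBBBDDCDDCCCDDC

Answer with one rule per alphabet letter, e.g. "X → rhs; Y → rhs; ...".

A->BB, B->CAA, C->DDC, D->C

  step 1 ⇒ step 2: BBCCAAC ⇒ CAA·CAA·DDC·DDC·BB·BB·DDC
    A ↦ BB
    B ↦ CAA
    C ↦ DDC
  step 0 ⇒ step 1: ADBD ⇒ BB·C·CAA·C
    D ↦ C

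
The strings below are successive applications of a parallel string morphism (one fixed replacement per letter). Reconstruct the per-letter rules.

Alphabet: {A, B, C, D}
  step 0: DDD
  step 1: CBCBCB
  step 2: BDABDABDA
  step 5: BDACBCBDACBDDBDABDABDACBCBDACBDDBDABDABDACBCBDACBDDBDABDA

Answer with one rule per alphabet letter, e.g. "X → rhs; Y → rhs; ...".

  step 1 ⇒ step 2: CBCBCB ⇒ B·DA·B·DA·B·DA
    B ↦ DA
    C ↦ B
    A ↦ DD  (constrained at step 2)
  step 0 ⇒ step 1: DDD ⇒ CB·CB·CB
    D ↦ CB

A->DD, B->DA, C->B, D->CB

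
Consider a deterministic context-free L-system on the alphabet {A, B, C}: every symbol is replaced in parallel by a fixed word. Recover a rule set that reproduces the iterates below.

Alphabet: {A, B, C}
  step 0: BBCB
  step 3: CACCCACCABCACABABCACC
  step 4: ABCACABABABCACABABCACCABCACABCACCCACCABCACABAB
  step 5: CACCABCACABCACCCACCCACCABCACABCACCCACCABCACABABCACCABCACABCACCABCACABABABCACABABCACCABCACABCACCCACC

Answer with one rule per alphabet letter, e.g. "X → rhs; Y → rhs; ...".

A->CAC, B->C, C->AB

  step 4 ⇒ step 5: ABCACABABABCACABABCACCABCACABCACCCACCABCACABAB ⇒ CAC·C·AB·CAC·AB·CAC·C·CAC·C·CAC·C·AB·CAC·AB·CAC·C·CAC·C·AB·CAC·AB·AB·CAC·C·AB·CAC·AB·CAC·C·AB·CAC·AB·AB·AB·CAC·AB·AB·CAC·C·AB·CAC·AB·CAC·C·CAC·C
    A ↦ CAC
    B ↦ C
    C ↦ AB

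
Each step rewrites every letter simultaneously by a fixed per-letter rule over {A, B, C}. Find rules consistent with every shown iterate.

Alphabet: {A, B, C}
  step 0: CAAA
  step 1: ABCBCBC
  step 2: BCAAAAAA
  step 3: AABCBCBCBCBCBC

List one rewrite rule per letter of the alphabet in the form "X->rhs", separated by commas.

  step 2 ⇒ step 3: BCAAAAAA ⇒ A·A·BC·BC·BC·BC·BC·BC
    A ↦ BC
    B ↦ A
    C ↦ A

A->BC, B->A, C->A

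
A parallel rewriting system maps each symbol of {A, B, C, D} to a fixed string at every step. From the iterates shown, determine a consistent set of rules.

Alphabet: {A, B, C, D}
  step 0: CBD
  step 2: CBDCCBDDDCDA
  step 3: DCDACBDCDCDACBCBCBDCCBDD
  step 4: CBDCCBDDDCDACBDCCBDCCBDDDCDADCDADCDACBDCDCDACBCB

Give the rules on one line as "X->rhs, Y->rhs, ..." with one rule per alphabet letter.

  step 3 ⇒ step 4: DCDACBDCDCDACBCBCBDCCBDD ⇒ CB·DC·CB·DD·DC·DA·CB·DC·CB·DC·CB·DD·DC·DA·DC·DA·DC·DA·CB·DC·DC·DA·CB·CB
    A ↦ DD
    B ↦ DA
    C ↦ DC
    D ↦ CB

A->DD, B->DA, C->DC, D->CB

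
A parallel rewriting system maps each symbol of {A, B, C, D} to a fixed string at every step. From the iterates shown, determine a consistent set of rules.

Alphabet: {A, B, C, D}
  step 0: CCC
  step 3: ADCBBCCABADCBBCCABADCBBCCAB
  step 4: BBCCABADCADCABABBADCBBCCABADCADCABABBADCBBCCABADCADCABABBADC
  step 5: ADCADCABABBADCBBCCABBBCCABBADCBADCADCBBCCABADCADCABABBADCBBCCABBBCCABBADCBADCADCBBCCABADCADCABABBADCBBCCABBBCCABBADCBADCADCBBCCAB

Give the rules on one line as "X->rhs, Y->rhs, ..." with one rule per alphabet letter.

A->B, B->ADC, C->AB, D->BCC

  step 4 ⇒ step 5: BBCCABADCADCABABBADCBBCCABADCADCABABBADCBBCCABADCADCABABBADC ⇒ ADC·ADC·AB·AB·B·ADC·B·BCC·AB·B·BCC·AB·B·ADC·B·ADC·ADC·B·BCC·AB·ADC·ADC·AB·AB·B·ADC·B·BCC·AB·B·BCC·AB·B·ADC·B·ADC·ADC·B·BCC·AB·ADC·ADC·AB·AB·B·ADC·B·BCC·AB·B·BCC·AB·B·ADC·B·ADC·ADC·B·BCC·AB
    A ↦ B
    B ↦ ADC
    C ↦ AB
    D ↦ BCC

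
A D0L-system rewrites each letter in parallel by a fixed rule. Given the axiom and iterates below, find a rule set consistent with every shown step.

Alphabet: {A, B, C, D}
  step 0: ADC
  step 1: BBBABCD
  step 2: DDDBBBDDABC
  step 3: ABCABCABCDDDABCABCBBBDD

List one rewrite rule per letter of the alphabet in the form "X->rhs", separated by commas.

  step 2 ⇒ step 3: DDDBBBDDABC ⇒ ABC·ABC·ABC·D·D·D·ABC·ABC·BBB·D·D
    A ↦ BBB
    B ↦ D
    C ↦ D
    D ↦ ABC

A->BBB, B->D, C->D, D->ABC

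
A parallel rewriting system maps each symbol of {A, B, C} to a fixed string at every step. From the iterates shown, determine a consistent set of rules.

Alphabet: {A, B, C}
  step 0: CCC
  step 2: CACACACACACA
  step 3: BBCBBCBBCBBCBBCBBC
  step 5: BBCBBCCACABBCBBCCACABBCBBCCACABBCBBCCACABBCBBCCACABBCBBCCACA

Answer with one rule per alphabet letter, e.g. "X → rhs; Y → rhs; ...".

  step 2 ⇒ step 3: CACACACACACA ⇒ BB·C·BB·C·BB·C·BB·C·BB·C·BB·C
    A ↦ C
    C ↦ BB
    B ↦ CA  (constrained at step 3)

A->C, B->CA, C->BB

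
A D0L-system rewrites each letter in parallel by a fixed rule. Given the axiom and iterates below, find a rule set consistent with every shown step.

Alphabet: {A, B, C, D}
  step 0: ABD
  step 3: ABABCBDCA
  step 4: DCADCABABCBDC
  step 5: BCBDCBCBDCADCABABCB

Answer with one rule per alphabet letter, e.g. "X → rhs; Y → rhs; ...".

  step 4 ⇒ step 5: DCADCABABCBDC ⇒ BC·B·DC·BC·B·DC·A·DC·A·B·A·BC·B
    A ↦ DC
    B ↦ A
    C ↦ B
    D ↦ BC

A->DC, B->A, C->B, D->BC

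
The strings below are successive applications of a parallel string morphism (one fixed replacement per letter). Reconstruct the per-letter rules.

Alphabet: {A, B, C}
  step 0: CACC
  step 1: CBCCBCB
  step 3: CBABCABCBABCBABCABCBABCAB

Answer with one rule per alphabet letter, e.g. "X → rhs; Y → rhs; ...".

A->C, B->AB, C->CB

  step 0 ⇒ step 1: CACC ⇒ CB·C·CB·CB
    A ↦ C
    C ↦ CB
    B ↦ AB  (constrained at step 1)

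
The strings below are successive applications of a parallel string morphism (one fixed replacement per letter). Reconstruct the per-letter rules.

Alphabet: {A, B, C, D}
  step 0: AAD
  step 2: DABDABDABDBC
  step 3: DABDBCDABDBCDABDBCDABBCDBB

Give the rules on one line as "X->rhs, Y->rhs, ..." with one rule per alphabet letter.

  step 2 ⇒ step 3: DABDABDABDBC ⇒ DAB·D·BC·DAB·D·BC·DAB·D·BC·DAB·BC·DBB
    A ↦ D
    B ↦ BC
    C ↦ DBB
    D ↦ DAB

A->D, B->BC, C->DBB, D->DAB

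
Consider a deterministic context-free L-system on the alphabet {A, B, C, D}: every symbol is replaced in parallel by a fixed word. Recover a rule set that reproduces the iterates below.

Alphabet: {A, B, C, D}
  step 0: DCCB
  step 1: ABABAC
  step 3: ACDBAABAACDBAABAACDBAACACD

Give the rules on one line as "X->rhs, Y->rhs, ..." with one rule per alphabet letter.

  step 0 ⇒ step 1: DCCB ⇒ A·BA·BA·C
    B ↦ C
    C ↦ BA
    D ↦ A
    A ↦ ACD  (constrained at step 1)

A->ACD, B->C, C->BA, D->A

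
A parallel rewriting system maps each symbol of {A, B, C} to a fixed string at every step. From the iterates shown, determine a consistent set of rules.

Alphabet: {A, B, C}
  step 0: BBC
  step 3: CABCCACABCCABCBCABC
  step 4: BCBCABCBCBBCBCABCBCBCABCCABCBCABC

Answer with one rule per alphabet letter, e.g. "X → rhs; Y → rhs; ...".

  step 3 ⇒ step 4: CABCCACABCCABCBCABC ⇒ BC·B·CA·BC·BC·B·BC·B·CA·BC·BC·B·CA·BC·CA·BC·B·CA·BC
    A ↦ B
    B ↦ CA
    C ↦ BC

A->B, B->CA, C->BC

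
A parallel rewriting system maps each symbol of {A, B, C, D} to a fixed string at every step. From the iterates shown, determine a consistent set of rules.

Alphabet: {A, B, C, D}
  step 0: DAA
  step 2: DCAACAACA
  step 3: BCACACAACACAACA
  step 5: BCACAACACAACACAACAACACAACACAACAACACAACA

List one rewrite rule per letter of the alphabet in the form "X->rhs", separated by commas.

A->CA, B->DC, C->A, D->BC

  step 2 ⇒ step 3: DCAACAACA ⇒ BC·A·CA·CA·A·CA·CA·A·CA
    A ↦ CA
    C ↦ A
    D ↦ BC
    B ↦ DC  (constrained at step 3)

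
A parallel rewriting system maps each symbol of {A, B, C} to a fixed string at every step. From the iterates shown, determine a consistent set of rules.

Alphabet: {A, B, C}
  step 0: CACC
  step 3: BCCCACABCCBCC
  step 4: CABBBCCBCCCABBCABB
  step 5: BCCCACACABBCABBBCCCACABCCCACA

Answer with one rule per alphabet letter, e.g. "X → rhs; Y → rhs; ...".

  step 4 ⇒ step 5: CABBBCCBCCCABBCABB ⇒ B·CC·CA·CA·CA·B·B·CA·B·B·B·CC·CA·CA·B·CC·CA·CA
    A ↦ CC
    B ↦ CA
    C ↦ B

A->CC, B->CA, C->B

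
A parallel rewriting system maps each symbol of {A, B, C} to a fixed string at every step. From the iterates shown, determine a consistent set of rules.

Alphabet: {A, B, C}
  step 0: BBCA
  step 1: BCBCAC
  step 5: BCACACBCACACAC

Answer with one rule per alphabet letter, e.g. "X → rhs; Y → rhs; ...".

A->C, B->BC, C->A

  step 0 ⇒ step 1: BBCA ⇒ BC·BC·A·C
    A ↦ C
    B ↦ BC
    C ↦ A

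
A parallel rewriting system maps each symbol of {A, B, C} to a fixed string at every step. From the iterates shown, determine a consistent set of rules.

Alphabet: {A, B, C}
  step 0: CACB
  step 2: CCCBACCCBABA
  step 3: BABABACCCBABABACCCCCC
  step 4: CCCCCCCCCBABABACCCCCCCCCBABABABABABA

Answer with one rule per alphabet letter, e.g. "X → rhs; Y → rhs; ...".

  step 3 ⇒ step 4: BABABACCCBABABACCCCCC ⇒ CC·C·CC·C·CC·C·BA·BA·BA·CC·C·CC·C·CC·C·BA·BA·BA·BA·BA·BA
    A ↦ C
    B ↦ CC
    C ↦ BA

A->C, B->CC, C->BA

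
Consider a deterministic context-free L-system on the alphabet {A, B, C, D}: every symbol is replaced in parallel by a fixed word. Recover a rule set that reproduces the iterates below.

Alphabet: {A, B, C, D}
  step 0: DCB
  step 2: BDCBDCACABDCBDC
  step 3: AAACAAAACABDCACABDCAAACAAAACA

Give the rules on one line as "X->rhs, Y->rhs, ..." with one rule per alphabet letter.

A->BDC, B->A, C->ACA, D->A

  step 2 ⇒ step 3: BDCBDCACABDCBDC ⇒ A·A·ACA·A·A·ACA·BDC·ACA·BDC·A·A·ACA·A·A·ACA
    A ↦ BDC
    B ↦ A
    C ↦ ACA
    D ↦ A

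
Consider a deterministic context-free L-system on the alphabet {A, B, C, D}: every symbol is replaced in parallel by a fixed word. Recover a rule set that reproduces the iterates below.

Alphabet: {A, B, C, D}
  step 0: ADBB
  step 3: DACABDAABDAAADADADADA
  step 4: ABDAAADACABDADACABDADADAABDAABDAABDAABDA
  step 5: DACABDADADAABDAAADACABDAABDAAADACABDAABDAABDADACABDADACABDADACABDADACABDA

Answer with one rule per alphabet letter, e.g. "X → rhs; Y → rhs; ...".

  step 4 ⇒ step 5: ABDAAADACABDADACABDADADAABDAABDAABDAABDA ⇒ DA·C·AB·DA·DA·DA·AB·DA·AA·DA·C·AB·DA·AB·DA·AA·DA·C·AB·DA·AB·DA·AB·DA·DA·C·AB·DA·DA·C·AB·DA·DA·C·AB·DA·DA·C·AB·DA
    A ↦ DA
    B ↦ C
    C ↦ AA
    D ↦ AB

A->DA, B->C, C->AA, D->AB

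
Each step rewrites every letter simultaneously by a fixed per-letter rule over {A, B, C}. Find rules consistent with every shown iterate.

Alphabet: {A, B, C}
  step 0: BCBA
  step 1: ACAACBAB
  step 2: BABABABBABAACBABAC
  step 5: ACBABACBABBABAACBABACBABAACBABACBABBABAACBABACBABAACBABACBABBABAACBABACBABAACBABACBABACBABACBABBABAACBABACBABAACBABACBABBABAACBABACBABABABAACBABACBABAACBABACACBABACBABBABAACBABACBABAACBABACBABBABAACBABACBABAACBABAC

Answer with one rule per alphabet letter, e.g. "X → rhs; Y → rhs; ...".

A->BAB, B->AC, C->A

  step 1 ⇒ step 2: ACAACBAB ⇒ BAB·A·BAB·BAB·A·AC·BAB·AC
    A ↦ BAB
    B ↦ AC
    C ↦ A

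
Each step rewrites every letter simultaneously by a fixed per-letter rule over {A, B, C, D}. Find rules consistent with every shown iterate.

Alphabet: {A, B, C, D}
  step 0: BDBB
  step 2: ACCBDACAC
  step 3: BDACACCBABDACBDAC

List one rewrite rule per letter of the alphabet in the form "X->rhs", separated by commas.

A->BD, B->C, C->AC, D->BA

  step 2 ⇒ step 3: ACCBDACAC ⇒ BD·AC·AC·C·BA·BD·AC·BD·AC
    A ↦ BD
    B ↦ C
    C ↦ AC
    D ↦ BA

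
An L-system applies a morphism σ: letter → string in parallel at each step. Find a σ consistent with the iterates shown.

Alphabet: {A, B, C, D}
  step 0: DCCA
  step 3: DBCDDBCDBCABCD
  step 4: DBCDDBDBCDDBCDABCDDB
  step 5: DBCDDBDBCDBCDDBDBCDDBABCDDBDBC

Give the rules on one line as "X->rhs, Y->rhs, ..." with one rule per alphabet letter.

  step 4 ⇒ step 5: DBCDDBDBCDDBCDABCDDB ⇒ DB·C·D·DB·DB·C·DB·C·D·DB·DB·C·D·DB·AB·C·D·DB·DB·C
    A ↦ AB
    B ↦ C
    C ↦ D
    D ↦ DB

A->AB, B->C, C->D, D->DB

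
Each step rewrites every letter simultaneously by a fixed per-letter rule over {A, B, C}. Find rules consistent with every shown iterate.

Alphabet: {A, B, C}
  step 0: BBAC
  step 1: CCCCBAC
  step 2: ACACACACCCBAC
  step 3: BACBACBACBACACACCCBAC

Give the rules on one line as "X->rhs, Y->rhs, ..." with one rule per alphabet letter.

A->B, B->CC, C->AC

  step 2 ⇒ step 3: ACACACACCCBAC ⇒ B·AC·B·AC·B·AC·B·AC·AC·AC·CC·B·AC
    A ↦ B
    B ↦ CC
    C ↦ AC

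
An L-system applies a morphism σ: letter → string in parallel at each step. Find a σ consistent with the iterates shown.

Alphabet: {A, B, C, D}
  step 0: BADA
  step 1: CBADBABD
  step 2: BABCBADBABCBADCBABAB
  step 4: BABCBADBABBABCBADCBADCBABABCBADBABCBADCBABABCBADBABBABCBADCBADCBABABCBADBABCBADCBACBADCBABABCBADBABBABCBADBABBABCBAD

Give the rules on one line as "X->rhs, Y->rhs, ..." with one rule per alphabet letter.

A->D, B->CBA, C->BAB, D->BAB

  step 1 ⇒ step 2: CBADBABD ⇒ BAB·CBA·D·BAB·CBA·D·CBA·BAB
    A ↦ D
    B ↦ CBA
    C ↦ BAB
    D ↦ BAB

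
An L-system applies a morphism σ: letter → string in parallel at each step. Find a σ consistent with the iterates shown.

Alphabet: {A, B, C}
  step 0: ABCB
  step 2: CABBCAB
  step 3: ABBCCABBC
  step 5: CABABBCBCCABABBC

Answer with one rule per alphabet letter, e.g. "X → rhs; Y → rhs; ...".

  step 2 ⇒ step 3: CABBCAB ⇒ AB·B·C·C·AB·B·C
    A ↦ B
    B ↦ C
    C ↦ AB

A->B, B->C, C->AB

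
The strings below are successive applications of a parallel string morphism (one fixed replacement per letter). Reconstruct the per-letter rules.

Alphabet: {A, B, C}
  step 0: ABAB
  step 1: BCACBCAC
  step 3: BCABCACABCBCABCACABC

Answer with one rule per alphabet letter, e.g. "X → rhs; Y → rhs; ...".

A->BC, B->AC, C->A

  step 0 ⇒ step 1: ABAB ⇒ BC·AC·BC·AC
    A ↦ BC
    B ↦ AC
    C ↦ A  (constrained at step 1)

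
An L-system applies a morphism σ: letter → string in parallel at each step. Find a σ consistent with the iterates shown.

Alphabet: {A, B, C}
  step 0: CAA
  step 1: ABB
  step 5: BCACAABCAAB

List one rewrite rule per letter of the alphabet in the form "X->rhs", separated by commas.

  step 0 ⇒ step 1: CAA ⇒ A·B·B
    A ↦ B
    C ↦ A
    B ↦ CA  (constrained at step 1)

A->B, B->CA, C->A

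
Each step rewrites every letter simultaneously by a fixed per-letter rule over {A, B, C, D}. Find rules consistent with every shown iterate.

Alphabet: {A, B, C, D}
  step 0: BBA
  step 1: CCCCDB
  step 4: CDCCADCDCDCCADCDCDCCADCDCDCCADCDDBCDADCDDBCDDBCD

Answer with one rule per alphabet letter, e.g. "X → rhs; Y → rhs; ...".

A->DB, B->CC, C->AD, D->CD

  step 0 ⇒ step 1: BBA ⇒ CC·CC·DB
    A ↦ DB
    B ↦ CC
    C ↦ AD  (constrained at step 1)
    D ↦ CD  (constrained at step 1)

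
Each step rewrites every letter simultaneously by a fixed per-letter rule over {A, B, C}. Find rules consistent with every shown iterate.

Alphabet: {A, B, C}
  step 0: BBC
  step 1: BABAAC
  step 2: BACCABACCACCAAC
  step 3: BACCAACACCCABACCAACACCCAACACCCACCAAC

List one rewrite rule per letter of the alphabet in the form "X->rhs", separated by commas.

  step 2 ⇒ step 3: BACCABACCACCAAC ⇒ BA·CCA·AC·AC·CCA·BA·CCA·AC·AC·CCA·AC·AC·CCA·CCA·AC
    A ↦ CCA
    B ↦ BA
    C ↦ AC

A->CCA, B->BA, C->AC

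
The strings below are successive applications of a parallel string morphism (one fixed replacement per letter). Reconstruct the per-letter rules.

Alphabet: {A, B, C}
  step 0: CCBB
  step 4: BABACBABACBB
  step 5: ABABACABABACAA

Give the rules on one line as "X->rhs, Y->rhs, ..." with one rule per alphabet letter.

  step 4 ⇒ step 5: BABACBABACBB ⇒ A·B·A·B·AC·A·B·A·B·AC·A·A
    A ↦ B
    B ↦ A
    C ↦ AC

A->B, B->A, C->AC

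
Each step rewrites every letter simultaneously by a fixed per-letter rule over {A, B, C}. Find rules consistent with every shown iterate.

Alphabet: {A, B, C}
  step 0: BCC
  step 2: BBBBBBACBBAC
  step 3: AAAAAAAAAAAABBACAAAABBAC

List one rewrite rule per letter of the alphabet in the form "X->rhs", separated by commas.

  step 2 ⇒ step 3: BBBBBBACBBAC ⇒ AA·AA·AA·AA·AA·AA·BB·AC·AA·AA·BB·AC
    A ↦ BB
    B ↦ AA
    C ↦ AC

A->BB, B->AA, C->AC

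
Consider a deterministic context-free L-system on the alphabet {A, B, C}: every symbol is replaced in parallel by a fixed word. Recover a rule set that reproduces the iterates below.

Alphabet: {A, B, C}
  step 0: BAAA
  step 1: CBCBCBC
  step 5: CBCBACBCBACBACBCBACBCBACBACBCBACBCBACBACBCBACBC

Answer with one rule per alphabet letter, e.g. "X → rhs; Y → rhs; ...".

A->BC, B->C, C->BA

  step 0 ⇒ step 1: BAAA ⇒ C·BC·BC·BC
    A ↦ BC
    B ↦ C
    C ↦ BA  (constrained at step 1)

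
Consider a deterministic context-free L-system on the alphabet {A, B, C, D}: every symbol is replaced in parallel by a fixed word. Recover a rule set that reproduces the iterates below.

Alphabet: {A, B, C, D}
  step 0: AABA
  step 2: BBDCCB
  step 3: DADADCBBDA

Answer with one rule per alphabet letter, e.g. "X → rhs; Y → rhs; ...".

  step 2 ⇒ step 3: BBDCCB ⇒ DA·DA·DC·B·B·DA
    B ↦ DA
    C ↦ B
    D ↦ DC
    A ↦ C  (constrained at step 0)

A->C, B->DA, C->B, D->DC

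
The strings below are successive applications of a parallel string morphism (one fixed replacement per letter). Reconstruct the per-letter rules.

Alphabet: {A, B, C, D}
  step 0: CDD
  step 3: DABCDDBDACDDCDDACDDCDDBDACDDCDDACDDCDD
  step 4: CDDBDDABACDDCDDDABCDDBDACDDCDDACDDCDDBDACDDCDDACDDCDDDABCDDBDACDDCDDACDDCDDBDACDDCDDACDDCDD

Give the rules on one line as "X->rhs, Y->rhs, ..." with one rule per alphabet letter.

A->BD, B->DAB, C->A, D->CDD

  step 3 ⇒ step 4: DABCDDBDACDDCDDACDDCDDBDACDDCDDACDDCDD ⇒ CDD·BD·DAB·A·CDD·CDD·DAB·CDD·BD·A·CDD·CDD·A·CDD·CDD·BD·A·CDD·CDD·A·CDD·CDD·DAB·CDD·BD·A·CDD·CDD·A·CDD·CDD·BD·A·CDD·CDD·A·CDD·CDD
    A ↦ BD
    B ↦ DAB
    C ↦ A
    D ↦ CDD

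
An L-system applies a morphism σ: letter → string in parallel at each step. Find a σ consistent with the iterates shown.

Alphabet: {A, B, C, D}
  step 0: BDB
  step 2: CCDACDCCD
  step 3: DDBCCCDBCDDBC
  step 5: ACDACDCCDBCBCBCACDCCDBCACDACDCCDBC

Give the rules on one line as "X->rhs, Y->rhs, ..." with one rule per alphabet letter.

A->CC, B->AC, C->D, D->BC

  step 2 ⇒ step 3: CCDACDCCD ⇒ D·D·BC·CC·D·BC·D·D·BC
    A ↦ CC
    C ↦ D
    D ↦ BC
    B ↦ AC  (constrained at step 0)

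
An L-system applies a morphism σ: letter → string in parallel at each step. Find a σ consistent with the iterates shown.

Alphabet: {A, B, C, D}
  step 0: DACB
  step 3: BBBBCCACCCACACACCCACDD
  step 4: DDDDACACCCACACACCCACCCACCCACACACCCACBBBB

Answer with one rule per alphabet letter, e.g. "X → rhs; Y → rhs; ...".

A->CC, B->D, C->AC, D->BB

  step 3 ⇒ step 4: BBBBCCACCCACACACCCACDD ⇒ D·D·D·D·AC·AC·CC·AC·AC·AC·CC·AC·CC·AC·CC·AC·AC·AC·CC·AC·BB·BB
    A ↦ CC
    B ↦ D
    C ↦ AC
    D ↦ BB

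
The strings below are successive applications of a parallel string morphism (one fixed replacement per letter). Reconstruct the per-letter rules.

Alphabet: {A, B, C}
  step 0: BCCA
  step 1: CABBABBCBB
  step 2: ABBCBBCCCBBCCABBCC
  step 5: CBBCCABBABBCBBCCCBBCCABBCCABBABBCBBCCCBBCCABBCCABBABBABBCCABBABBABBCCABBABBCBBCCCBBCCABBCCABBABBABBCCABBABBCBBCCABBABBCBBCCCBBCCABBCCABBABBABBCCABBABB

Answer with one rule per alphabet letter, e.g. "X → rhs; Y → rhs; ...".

  step 1 ⇒ step 2: CABBABBCBB ⇒ ABB·CBB·C·C·CBB·C·C·ABB·C·C
    A ↦ CBB
    B ↦ C
    C ↦ ABB

A->CBB, B->C, C->ABB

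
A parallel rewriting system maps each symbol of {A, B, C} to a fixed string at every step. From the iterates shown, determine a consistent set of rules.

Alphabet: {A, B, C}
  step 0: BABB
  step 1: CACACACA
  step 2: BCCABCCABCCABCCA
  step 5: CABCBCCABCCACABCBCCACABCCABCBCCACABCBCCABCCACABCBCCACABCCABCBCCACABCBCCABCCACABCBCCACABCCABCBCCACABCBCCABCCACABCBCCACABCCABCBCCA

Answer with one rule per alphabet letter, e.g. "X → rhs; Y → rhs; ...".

  step 1 ⇒ step 2: CACACACA ⇒ BC·CA·BC·CA·BC·CA·BC·CA
    A ↦ CA
    C ↦ BC
  step 0 ⇒ step 1: BABB ⇒ CA·CA·CA·CA
    B ↦ CA

A->CA, B->CA, C->BC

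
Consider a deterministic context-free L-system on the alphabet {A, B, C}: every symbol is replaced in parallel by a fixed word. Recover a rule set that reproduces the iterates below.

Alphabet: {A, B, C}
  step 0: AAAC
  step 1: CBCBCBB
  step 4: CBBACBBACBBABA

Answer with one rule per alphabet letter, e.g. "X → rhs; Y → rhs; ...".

  step 0 ⇒ step 1: AAAC ⇒ CB·CB·CB·B
    A ↦ CB
    C ↦ B
    B ↦ A  (constrained at step 1)

A->CB, B->A, C->B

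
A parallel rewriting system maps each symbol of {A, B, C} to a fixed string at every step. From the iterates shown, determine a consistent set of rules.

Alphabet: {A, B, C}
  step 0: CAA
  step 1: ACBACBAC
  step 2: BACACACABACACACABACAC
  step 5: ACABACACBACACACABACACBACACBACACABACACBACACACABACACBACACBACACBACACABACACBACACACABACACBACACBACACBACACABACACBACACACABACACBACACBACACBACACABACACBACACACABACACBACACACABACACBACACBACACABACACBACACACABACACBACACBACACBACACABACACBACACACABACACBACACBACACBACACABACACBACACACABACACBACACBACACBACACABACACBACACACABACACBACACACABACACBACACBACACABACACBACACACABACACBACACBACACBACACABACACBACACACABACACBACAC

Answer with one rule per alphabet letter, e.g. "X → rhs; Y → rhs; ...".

A->BAC, B->ACA, C->AC

  step 1 ⇒ step 2: ACBACBAC ⇒ BAC·AC·ACA·BAC·AC·ACA·BAC·AC
    A ↦ BAC
    B ↦ ACA
    C ↦ AC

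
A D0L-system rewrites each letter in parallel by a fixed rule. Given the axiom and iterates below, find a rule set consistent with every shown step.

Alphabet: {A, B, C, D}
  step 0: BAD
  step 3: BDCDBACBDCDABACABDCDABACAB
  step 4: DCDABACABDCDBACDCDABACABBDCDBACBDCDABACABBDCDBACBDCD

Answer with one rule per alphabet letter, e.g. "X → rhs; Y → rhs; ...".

A->B, B->DCD, C->AC, D->AB

  step 3 ⇒ step 4: BDCDBACBDCDABACABDCDABACAB ⇒ DCD·AB·AC·AB·DCD·B·AC·DCD·AB·AC·AB·B·DCD·B·AC·B·DCD·AB·AC·AB·B·DCD·B·AC·B·DCD
    A ↦ B
    B ↦ DCD
    C ↦ AC
    D ↦ AB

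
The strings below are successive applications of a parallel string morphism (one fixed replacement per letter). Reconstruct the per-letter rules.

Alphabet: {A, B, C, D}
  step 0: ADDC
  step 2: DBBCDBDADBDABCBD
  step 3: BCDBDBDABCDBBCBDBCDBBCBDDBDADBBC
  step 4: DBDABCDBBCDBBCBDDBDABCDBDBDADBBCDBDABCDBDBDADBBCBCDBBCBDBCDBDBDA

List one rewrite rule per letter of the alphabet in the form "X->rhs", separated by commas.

A->BD, B->DB, C->DA, D->BC

  step 3 ⇒ step 4: BCDBDBDABCDBBCBDBCDBBCBDDBDADBBC ⇒ DB·DA·BC·DB·BC·DB·BC·BD·DB·DA·BC·DB·DB·DA·DB·BC·DB·DA·BC·DB·DB·DA·DB·BC·BC·DB·BC·BD·BC·DB·DB·DA
    A ↦ BD
    B ↦ DB
    C ↦ DA
    D ↦ BC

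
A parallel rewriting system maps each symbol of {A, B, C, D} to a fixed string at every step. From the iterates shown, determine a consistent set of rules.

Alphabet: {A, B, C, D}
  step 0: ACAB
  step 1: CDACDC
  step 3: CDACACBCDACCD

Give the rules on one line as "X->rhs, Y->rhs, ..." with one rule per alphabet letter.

A->CD, B->C, C->A, D->CB

  step 0 ⇒ step 1: ACAB ⇒ CD·A·CD·C
    A ↦ CD
    B ↦ C
    C ↦ A
    D ↦ CB  (constrained at step 1)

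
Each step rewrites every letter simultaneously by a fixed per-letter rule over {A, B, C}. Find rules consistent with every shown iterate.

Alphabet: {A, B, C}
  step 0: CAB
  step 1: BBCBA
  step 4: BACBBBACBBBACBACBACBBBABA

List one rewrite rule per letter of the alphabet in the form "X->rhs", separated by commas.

  step 0 ⇒ step 1: CAB ⇒ BB·C·BA
    A ↦ C
    B ↦ BA
    C ↦ BB

A->C, B->BA, C->BB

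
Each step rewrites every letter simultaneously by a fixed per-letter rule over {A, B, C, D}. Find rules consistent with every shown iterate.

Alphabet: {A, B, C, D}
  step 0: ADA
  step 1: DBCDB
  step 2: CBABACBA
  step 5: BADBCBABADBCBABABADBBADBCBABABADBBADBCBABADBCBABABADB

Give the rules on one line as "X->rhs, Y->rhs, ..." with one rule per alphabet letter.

  step 1 ⇒ step 2: DBCDB ⇒ C·BA·BA·C·BA
    B ↦ BA
    C ↦ BA
    D ↦ C
  step 0 ⇒ step 1: ADA ⇒ DB·C·DB
    A ↦ DB

A->DB, B->BA, C->BA, D->C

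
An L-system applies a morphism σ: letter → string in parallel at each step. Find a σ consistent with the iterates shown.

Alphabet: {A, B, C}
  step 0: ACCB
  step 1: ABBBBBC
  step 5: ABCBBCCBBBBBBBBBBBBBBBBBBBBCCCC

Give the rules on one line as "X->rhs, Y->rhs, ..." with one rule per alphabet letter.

A->AB, B->C, C->BB

  step 0 ⇒ step 1: ACCB ⇒ AB·BB·BB·C
    A ↦ AB
    B ↦ C
    C ↦ BB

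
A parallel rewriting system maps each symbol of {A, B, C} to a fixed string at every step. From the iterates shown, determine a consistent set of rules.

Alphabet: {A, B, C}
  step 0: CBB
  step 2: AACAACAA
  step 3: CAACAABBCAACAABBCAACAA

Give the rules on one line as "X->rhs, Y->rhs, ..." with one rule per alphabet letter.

A->CAA, B->A, C->BB

  step 2 ⇒ step 3: AACAACAA ⇒ CAA·CAA·BB·CAA·CAA·BB·CAA·CAA
    A ↦ CAA
    C ↦ BB
    B ↦ A  (constrained at step 0)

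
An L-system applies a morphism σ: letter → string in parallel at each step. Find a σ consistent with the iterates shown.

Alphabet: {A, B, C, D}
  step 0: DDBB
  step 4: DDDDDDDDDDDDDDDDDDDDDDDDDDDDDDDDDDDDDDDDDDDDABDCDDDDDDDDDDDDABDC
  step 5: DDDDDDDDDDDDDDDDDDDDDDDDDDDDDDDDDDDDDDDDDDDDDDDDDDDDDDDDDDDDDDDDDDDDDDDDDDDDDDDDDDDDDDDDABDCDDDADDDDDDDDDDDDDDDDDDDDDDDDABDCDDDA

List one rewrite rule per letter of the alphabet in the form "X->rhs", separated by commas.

  step 4 ⇒ step 5: DDDDDDDDDDDDDDDDDDDDDDDDDDDDDDDDDDDDDDDDDDDDABDCDDDDDDDDDDDDABDC ⇒ DD·DD·DD·DD·DD·DD·DD·DD·DD·DD·DD·DD·DD·DD·DD·DD·DD·DD·DD·DD·DD·DD·DD·DD·DD·DD·DD·DD·DD·DD·DD·DD·DD·DD·DD·DD·DD·DD·DD·DD·DD·DD·DD·DD·AB·DC·DD·DA·DD·DD·DD·DD·DD·DD·DD·DD·DD·DD·DD·DD·AB·DC·DD·DA
    A ↦ AB
    B ↦ DC
    C ↦ DA
    D ↦ DD

A->AB, B->DC, C->DA, D->DD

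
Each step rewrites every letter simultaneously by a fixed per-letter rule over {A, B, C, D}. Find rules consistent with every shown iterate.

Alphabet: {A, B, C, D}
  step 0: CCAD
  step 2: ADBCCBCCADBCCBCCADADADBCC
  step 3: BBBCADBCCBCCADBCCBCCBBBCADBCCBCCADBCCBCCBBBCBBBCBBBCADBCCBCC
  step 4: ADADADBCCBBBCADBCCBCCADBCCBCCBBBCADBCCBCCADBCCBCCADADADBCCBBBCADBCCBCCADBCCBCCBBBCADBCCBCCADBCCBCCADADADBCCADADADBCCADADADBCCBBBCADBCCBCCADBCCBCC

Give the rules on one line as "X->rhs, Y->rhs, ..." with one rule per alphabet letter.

  step 3 ⇒ step 4: BBBCADBCCBCCADBCCBCCBBBCADBCCBCCADBCCBCCBBBCBBBCBBBCADBCCBCC ⇒ AD·AD·AD·BCC·BB·BC·AD·BCC·BCC·AD·BCC·BCC·BB·BC·AD·BCC·BCC·AD·BCC·BCC·AD·AD·AD·BCC·BB·BC·AD·BCC·BCC·AD·BCC·BCC·BB·BC·AD·BCC·BCC·AD·BCC·BCC·AD·AD·AD·BCC·AD·AD·AD·BCC·AD·AD·AD·BCC·BB·BC·AD·BCC·BCC·AD·BCC·BCC
    A ↦ BB
    B ↦ AD
    C ↦ BCC
    D ↦ BC

A->BB, B->AD, C->BCC, D->BC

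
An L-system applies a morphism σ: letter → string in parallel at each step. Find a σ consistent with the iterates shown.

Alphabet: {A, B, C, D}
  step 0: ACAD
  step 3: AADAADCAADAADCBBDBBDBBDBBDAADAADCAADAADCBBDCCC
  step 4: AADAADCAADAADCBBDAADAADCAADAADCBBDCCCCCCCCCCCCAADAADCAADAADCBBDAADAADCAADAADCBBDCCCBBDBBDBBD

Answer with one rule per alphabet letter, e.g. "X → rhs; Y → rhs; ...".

A->AAD, B->C, C->BBD, D->C

  step 3 ⇒ step 4: AADAADCAADAADCBBDBBDBBDBBDAADAADCAADAADCBBDCCC ⇒ AAD·AAD·C·AAD·AAD·C·BBD·AAD·AAD·C·AAD·AAD·C·BBD·C·C·C·C·C·C·C·C·C·C·C·C·AAD·AAD·C·AAD·AAD·C·BBD·AAD·AAD·C·AAD·AAD·C·BBD·C·C·C·BBD·BBD·BBD
    A ↦ AAD
    B ↦ C
    C ↦ BBD
    D ↦ C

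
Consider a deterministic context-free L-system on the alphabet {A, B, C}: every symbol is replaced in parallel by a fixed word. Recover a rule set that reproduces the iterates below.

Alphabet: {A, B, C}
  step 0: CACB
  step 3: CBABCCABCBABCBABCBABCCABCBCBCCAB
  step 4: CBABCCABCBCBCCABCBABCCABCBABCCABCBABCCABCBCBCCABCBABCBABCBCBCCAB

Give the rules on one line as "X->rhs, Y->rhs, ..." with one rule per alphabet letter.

A->CC, B->AB, C->CB

  step 3 ⇒ step 4: CBABCCABCBABCBABCBABCCABCBCBCCAB ⇒ CB·AB·CC·AB·CB·CB·CC·AB·CB·AB·CC·AB·CB·AB·CC·AB·CB·AB·CC·AB·CB·CB·CC·AB·CB·AB·CB·AB·CB·CB·CC·AB
    A ↦ CC
    B ↦ AB
    C ↦ CB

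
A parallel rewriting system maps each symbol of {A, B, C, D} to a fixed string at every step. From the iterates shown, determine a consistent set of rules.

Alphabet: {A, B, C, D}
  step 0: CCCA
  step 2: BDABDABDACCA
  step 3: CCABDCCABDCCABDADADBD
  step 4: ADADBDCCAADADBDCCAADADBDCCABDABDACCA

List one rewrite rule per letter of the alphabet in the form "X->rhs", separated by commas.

  step 3 ⇒ step 4: CCABDCCABDCCABDADADBD ⇒ AD·AD·BD·CC·A·AD·AD·BD·CC·A·AD·AD·BD·CC·A·BD·A·BD·A·CC·A
    A ↦ BD
    B ↦ CC
    C ↦ AD
    D ↦ A

A->BD, B->CC, C->AD, D->A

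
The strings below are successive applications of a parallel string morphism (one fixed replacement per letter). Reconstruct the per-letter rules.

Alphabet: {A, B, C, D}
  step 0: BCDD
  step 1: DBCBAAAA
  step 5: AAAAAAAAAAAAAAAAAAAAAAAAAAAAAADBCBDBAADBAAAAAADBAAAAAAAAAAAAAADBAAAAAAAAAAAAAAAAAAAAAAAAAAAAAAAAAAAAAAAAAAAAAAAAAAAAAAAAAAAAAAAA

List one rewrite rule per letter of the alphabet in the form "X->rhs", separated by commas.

A->AA, B->DB, C->CB, D->AA

  step 0 ⇒ step 1: BCDD ⇒ DB·CB·AA·AA
    B ↦ DB
    C ↦ CB
    D ↦ AA
    A ↦ AA  (constrained at step 1)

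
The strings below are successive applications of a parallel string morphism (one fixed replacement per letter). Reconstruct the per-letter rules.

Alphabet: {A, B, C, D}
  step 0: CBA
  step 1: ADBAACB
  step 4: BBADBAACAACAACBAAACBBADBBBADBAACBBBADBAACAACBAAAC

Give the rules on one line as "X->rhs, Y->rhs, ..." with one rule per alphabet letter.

  step 0 ⇒ step 1: CBA ⇒ ADB·AAC·B
    A ↦ B
    B ↦ AAC
    C ↦ ADB
    D ↦ A  (constrained at step 1)

A->B, B->AAC, C->ADB, D->A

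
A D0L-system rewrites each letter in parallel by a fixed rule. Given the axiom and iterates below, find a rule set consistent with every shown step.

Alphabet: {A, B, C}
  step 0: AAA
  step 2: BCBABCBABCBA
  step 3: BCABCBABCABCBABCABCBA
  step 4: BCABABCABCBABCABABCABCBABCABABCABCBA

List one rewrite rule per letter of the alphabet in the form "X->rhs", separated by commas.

A->BA, B->BC, C->A

  step 3 ⇒ step 4: BCABCBABCABCBABCABCBA ⇒ BC·A·BA·BC·A·BC·BA·BC·A·BA·BC·A·BC·BA·BC·A·BA·BC·A·BC·BA
    A ↦ BA
    B ↦ BC
    C ↦ A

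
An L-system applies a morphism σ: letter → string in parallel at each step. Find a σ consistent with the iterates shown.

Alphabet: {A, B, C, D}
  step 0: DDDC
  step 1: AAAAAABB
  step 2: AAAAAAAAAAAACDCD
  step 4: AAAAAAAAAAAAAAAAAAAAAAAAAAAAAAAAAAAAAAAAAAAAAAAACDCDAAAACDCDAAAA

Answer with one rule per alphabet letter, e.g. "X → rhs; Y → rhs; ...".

A->AA, B->CD, C->BB, D->AA

  step 1 ⇒ step 2: AAAAAABB ⇒ AA·AA·AA·AA·AA·AA·CD·CD
    A ↦ AA
    B ↦ CD
  step 0 ⇒ step 1: DDDC ⇒ AA·AA·AA·BB
    C ↦ BB
  step 0 ⇒ step 1: DDDC ⇒ AA·AA·AA·BB
    D ↦ AA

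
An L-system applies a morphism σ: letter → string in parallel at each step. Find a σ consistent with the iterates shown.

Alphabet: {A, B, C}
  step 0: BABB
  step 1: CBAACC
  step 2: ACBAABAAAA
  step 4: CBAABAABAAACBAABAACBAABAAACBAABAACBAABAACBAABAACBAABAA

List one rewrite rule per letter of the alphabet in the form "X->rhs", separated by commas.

A->BAA, B->C, C->A

  step 1 ⇒ step 2: CBAACC ⇒ A·C·BAA·BAA·A·A
    A ↦ BAA
    B ↦ C
    C ↦ A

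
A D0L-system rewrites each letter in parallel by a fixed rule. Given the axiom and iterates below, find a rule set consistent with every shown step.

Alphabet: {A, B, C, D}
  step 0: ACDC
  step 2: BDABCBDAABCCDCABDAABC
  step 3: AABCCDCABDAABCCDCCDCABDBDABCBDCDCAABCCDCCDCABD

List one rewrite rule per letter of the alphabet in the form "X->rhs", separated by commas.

  step 2 ⇒ step 3: BDABCBDAABCCDCABDAABC ⇒ A·ABC·CDC·A·BD·A·ABC·CDC·CDC·A·BD·BD·ABC·BD·CDC·A·ABC·CDC·CDC·A·BD
    A ↦ CDC
    B ↦ A
    C ↦ BD
    D ↦ ABC

A->CDC, B->A, C->BD, D->ABC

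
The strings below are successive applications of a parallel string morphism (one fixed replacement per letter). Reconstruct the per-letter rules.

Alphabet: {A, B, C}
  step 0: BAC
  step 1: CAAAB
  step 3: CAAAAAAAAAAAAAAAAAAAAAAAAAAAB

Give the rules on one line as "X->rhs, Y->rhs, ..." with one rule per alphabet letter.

  step 0 ⇒ step 1: BAC ⇒ C·AAA·B
    A ↦ AAA
    B ↦ C
    C ↦ B

A->AAA, B->C, C->B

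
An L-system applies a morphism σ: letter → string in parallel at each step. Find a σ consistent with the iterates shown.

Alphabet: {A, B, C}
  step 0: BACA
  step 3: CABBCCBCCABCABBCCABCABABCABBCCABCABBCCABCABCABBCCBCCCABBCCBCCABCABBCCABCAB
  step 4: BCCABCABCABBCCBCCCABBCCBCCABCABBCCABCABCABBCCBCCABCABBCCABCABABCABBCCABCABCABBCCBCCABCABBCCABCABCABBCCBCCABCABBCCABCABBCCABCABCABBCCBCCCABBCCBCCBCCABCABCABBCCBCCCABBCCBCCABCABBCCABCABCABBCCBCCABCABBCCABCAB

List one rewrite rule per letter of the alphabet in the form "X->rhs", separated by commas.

A->AB, B->CAB, C->BCC

  step 3 ⇒ step 4: CABBCCBCCABCABBCCABCABABCABBCCABCABBCCABCABCABBCCBCCCABBCCBCCABCABBCCABCAB ⇒ BCC·AB·CAB·CAB·BCC·BCC·CAB·BCC·BCC·AB·CAB·BCC·AB·CAB·CAB·BCC·BCC·AB·CAB·BCC·AB·CAB·AB·CAB·BCC·AB·CAB·CAB·BCC·BCC·AB·CAB·BCC·AB·CAB·CAB·BCC·BCC·AB·CAB·BCC·AB·CAB·BCC·AB·CAB·CAB·BCC·BCC·CAB·BCC·BCC·BCC·AB·CAB·CAB·BCC·BCC·CAB·BCC·BCC·AB·CAB·BCC·AB·CAB·CAB·BCC·BCC·AB·CAB·BCC·AB·CAB
    A ↦ AB
    B ↦ CAB
    C ↦ BCC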